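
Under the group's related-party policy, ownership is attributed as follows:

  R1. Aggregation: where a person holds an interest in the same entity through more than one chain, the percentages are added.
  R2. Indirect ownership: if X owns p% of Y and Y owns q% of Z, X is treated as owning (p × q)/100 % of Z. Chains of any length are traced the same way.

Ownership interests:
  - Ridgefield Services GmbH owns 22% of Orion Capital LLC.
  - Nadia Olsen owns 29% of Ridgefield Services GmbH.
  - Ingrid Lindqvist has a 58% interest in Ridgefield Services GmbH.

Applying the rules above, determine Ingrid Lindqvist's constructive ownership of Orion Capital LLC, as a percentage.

12.76%

Chain via Ridgefield Services GmbH (R2): 58% × 22% = 12.76% of Orion Capital LLC.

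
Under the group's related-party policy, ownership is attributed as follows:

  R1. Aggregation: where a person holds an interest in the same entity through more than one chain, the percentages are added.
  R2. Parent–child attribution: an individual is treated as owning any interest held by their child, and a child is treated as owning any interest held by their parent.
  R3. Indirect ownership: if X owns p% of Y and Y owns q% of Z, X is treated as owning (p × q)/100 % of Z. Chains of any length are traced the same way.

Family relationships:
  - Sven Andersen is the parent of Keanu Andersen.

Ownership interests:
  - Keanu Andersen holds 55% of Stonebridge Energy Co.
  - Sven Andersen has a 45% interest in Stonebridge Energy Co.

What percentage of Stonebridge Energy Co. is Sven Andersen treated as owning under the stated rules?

100%

By parent–child attribution (R2), Sven Andersen is treated as also owning Keanu Andersen's interest in Stonebridge Energy Co, giving 45% + 55% = 100%.
Direct interest in Stonebridge Energy Co: 100%.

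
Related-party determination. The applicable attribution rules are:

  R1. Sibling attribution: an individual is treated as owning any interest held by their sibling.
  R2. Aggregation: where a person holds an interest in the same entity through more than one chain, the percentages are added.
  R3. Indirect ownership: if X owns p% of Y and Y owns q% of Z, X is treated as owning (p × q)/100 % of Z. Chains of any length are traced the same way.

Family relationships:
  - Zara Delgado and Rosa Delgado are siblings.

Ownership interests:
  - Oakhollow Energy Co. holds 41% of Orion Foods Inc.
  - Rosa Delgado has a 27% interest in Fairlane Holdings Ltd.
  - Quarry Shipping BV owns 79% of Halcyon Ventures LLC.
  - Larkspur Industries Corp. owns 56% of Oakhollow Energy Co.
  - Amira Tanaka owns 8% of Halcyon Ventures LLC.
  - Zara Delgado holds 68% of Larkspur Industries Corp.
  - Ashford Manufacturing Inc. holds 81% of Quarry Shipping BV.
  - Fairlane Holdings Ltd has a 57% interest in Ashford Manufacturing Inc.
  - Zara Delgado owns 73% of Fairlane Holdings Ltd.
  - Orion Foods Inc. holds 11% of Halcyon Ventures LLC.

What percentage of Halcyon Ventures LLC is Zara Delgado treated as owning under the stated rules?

By sibling attribution (R1), Zara Delgado is treated as also owning Rosa Delgado's interest in Fairlane Holdings Ltd, giving 73% + 27% = 100%.
Chain via Larkspur Industries Corp. → Oakhollow Energy Co. → Orion Foods Inc. (R3): 68% × 56% × 41% × 11% = 1.717408% of Halcyon Ventures LLC.
Chain via Fairlane Holdings Ltd → Ashford Manufacturing Inc. → Quarry Shipping BV (R3): 100% × 57% × 81% × 79% = 36.4743% of Halcyon Ventures LLC.
Aggregating (R2): 1.717408% + 36.4743% = 38.191708%.

38.191708%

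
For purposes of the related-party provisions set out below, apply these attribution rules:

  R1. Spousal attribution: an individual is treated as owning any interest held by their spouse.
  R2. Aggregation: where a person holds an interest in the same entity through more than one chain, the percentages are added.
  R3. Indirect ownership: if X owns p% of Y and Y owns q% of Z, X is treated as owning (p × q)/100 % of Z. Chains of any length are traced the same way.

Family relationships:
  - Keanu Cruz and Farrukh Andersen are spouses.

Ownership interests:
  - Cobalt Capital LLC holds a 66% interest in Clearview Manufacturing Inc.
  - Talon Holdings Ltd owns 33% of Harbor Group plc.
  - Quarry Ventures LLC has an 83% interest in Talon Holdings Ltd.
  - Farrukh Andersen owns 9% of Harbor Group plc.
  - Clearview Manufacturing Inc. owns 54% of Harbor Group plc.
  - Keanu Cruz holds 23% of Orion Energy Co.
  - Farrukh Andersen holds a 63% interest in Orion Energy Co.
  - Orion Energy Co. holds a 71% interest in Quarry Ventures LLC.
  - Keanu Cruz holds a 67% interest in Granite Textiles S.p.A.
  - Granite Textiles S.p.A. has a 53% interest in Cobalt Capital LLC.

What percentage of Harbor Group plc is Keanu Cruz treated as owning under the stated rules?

By spousal attribution (R1), Keanu Cruz is treated as also owning Farrukh Andersen's interest in Orion Energy Co, giving 23% + 63% = 86%.
By spousal attribution (R1), Keanu Cruz is treated as owning Farrukh Andersen's 9% interest in Harbor Group plc.
Chain via Granite Textiles S.p.A. → Cobalt Capital LLC → Clearview Manufacturing Inc. (R3): 67% × 53% × 66% × 54% = 12.655764% of Harbor Group plc.
Chain via Orion Energy Co. → Quarry Ventures LLC → Talon Holdings Ltd (R3): 86% × 71% × 83% × 33% = 16.724334% of Harbor Group plc.
Direct interest in Harbor Group plc: 9%.
Aggregating (R2): 12.655764% + 16.724334% + 9% = 38.380098%.

38.380098%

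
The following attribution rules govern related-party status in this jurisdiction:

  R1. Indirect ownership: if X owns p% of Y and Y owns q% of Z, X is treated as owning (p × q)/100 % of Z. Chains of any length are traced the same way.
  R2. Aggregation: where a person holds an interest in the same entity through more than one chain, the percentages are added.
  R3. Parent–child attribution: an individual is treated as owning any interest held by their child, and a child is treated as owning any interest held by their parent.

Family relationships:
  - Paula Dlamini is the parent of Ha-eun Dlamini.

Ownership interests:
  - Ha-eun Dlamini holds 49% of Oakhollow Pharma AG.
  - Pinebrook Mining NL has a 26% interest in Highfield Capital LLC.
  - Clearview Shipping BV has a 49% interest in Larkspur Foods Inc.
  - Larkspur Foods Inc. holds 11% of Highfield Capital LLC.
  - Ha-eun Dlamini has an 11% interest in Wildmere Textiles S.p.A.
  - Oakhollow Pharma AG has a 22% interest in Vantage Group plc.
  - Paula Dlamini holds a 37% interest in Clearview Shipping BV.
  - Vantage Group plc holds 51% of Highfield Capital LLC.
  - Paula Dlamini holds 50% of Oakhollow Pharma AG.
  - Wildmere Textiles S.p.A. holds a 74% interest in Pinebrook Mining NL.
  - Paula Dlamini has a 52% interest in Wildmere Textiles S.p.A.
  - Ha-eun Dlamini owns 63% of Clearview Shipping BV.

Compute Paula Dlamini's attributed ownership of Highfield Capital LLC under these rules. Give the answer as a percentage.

28.619%

By parent–child attribution (R3), Paula Dlamini is treated as also owning Ha-eun Dlamini's interest in Oakhollow Pharma AG, giving 50% + 49% = 99%.
By parent–child attribution (R3), Paula Dlamini is treated as also owning Ha-eun Dlamini's interest in Clearview Shipping BV, giving 37% + 63% = 100%.
By parent–child attribution (R3), Paula Dlamini is treated as also owning Ha-eun Dlamini's interest in Wildmere Textiles S.p.A, giving 52% + 11% = 63%.
Chain via Oakhollow Pharma AG → Vantage Group plc (R1): 99% × 22% × 51% = 11.1078% of Highfield Capital LLC.
Chain via Clearview Shipping BV → Larkspur Foods Inc. (R1): 100% × 49% × 11% = 5.39% of Highfield Capital LLC.
Chain via Wildmere Textiles S.p.A. → Pinebrook Mining NL (R1): 63% × 74% × 26% = 12.1212% of Highfield Capital LLC.
Aggregating (R2): 11.1078% + 5.39% + 12.1212% = 28.619%.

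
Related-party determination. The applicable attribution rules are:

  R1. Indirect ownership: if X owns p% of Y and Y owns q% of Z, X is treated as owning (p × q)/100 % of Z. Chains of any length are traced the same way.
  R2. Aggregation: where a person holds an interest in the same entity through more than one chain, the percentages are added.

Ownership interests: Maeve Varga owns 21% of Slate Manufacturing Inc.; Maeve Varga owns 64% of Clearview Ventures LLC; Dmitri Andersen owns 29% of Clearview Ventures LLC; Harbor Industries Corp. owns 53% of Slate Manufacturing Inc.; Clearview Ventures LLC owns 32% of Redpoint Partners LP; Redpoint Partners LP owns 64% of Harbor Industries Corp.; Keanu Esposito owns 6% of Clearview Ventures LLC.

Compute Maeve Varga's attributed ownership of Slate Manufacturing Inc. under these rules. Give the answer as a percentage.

Chain via Clearview Ventures LLC → Redpoint Partners LP → Harbor Industries Corp. (R1): 64% × 32% × 64% × 53% = 6.946816% of Slate Manufacturing Inc.
Direct interest in Slate Manufacturing Inc: 21%.
Aggregating (R2): 6.946816% + 21% = 27.946816%.

27.946816%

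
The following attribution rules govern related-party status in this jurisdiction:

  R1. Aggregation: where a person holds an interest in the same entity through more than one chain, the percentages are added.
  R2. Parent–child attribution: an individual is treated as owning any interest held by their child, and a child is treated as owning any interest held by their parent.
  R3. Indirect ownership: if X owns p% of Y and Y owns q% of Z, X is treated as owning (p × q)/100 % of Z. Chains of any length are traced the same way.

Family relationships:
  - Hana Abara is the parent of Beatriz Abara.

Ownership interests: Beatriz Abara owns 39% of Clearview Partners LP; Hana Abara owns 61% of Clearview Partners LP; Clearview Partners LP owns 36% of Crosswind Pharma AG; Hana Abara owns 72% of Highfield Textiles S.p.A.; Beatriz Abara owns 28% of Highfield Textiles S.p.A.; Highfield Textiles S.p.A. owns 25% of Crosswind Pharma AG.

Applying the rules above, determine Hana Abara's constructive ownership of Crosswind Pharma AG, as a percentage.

By parent–child attribution (R2), Hana Abara is treated as also owning Beatriz Abara's interest in Clearview Partners LP, giving 61% + 39% = 100%.
By parent–child attribution (R2), Hana Abara is treated as also owning Beatriz Abara's interest in Highfield Textiles S.p.A, giving 72% + 28% = 100%.
Chain via Clearview Partners LP (R3): 100% × 36% = 36% of Crosswind Pharma AG.
Chain via Highfield Textiles S.p.A. (R3): 100% × 25% = 25% of Crosswind Pharma AG.
Aggregating (R1): 36% + 25% = 61%.

61%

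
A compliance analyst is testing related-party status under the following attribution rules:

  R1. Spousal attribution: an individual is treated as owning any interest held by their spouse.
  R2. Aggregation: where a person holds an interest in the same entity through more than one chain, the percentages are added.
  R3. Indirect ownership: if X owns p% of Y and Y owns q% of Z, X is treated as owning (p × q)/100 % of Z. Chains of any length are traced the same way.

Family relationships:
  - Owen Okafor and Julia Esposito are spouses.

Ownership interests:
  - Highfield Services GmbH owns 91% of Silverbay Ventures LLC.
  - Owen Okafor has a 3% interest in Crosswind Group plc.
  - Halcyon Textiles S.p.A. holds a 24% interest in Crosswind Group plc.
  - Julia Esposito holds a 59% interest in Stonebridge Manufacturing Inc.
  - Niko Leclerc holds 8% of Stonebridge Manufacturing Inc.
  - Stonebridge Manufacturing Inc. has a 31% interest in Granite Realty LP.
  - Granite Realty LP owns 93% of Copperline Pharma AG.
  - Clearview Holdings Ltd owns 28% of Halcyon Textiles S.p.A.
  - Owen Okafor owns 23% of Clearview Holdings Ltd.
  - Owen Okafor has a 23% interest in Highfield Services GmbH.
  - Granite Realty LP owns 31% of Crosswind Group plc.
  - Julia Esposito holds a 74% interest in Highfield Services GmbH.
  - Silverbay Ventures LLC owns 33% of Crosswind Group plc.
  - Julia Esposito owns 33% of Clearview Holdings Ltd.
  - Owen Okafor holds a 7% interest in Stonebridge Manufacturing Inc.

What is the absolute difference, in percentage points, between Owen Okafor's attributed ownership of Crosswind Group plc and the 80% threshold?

37.7651

By spousal attribution (R1), Owen Okafor is treated as also owning Julia Esposito's interest in Highfield Services GmbH, giving 23% + 74% = 97%.
By spousal attribution (R1), Owen Okafor is treated as also owning Julia Esposito's interest in Clearview Holdings Ltd, giving 23% + 33% = 56%.
By spousal attribution (R1), Owen Okafor is treated as also owning Julia Esposito's interest in Stonebridge Manufacturing Inc, giving 7% + 59% = 66%.
Chain via Highfield Services GmbH → Silverbay Ventures LLC (R3): 97% × 91% × 33% = 29.1291% of Crosswind Group plc.
Chain via Clearview Holdings Ltd → Halcyon Textiles S.p.A. (R3): 56% × 28% × 24% = 3.7632% of Crosswind Group plc.
Chain via Stonebridge Manufacturing Inc. → Granite Realty LP (R3): 66% × 31% × 31% = 6.3426% of Crosswind Group plc.
Direct interest in Crosswind Group plc: 3%.
Aggregating (R2): 29.1291% + 3.7632% + 6.3426% + 3% = 42.2349%.
42.2349% falls short of the 80% threshold by 37.7651 percentage points.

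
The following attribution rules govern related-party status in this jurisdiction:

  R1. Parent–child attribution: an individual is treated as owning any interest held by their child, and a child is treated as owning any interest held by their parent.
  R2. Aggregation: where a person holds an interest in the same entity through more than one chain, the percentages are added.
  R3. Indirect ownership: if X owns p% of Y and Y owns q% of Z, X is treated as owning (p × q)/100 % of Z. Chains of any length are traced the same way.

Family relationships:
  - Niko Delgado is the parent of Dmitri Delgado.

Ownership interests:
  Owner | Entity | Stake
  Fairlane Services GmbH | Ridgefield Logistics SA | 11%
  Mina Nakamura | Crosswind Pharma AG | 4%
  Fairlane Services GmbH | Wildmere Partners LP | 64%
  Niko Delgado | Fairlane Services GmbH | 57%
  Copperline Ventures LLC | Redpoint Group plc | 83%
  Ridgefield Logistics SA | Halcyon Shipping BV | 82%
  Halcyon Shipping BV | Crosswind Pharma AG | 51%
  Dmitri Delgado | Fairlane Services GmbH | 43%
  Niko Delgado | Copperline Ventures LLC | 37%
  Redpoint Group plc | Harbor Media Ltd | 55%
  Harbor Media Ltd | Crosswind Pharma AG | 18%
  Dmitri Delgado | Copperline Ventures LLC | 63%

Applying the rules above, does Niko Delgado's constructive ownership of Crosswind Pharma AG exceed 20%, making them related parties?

No

By parent–child attribution (R1), Niko Delgado is treated as also owning Dmitri Delgado's interest in Copperline Ventures LLC, giving 37% + 63% = 100%.
By parent–child attribution (R1), Niko Delgado is treated as also owning Dmitri Delgado's interest in Fairlane Services GmbH, giving 57% + 43% = 100%.
Chain via Copperline Ventures LLC → Redpoint Group plc → Harbor Media Ltd (R3): 100% × 83% × 55% × 18% = 8.217% of Crosswind Pharma AG.
Chain via Fairlane Services GmbH → Ridgefield Logistics SA → Halcyon Shipping BV (R3): 100% × 11% × 82% × 51% = 4.6002% of Crosswind Pharma AG.
Aggregating (R2): 8.217% + 4.6002% = 12.8172%.
12.8172% does not exceed the 20% threshold, so Niko is not a related party to Crosswind Pharma AG.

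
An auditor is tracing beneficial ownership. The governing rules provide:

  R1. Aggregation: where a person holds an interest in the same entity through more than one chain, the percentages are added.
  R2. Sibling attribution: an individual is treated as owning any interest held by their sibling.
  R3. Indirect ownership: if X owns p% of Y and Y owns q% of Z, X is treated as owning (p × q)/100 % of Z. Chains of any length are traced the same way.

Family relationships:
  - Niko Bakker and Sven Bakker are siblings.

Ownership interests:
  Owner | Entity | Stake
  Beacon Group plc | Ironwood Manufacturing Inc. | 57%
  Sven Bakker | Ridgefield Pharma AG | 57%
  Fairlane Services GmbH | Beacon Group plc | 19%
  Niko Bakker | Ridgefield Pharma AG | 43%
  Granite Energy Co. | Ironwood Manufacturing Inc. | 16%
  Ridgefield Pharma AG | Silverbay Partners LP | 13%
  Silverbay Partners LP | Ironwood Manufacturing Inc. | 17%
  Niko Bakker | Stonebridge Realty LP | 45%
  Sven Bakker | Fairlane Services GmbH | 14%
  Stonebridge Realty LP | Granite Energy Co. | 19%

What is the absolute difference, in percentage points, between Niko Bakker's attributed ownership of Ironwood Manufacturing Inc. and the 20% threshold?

14.9058

By sibling attribution (R2), Niko Bakker is treated as also owning Sven Bakker's interest in Ridgefield Pharma AG, giving 43% + 57% = 100%.
By sibling attribution (R2), Niko Bakker is treated as owning Sven Bakker's 14% interest in Fairlane Services GmbH.
Chain via Stonebridge Realty LP → Granite Energy Co. (R3): 45% × 19% × 16% = 1.368% of Ironwood Manufacturing Inc.
Chain via Ridgefield Pharma AG → Silverbay Partners LP (R3): 100% × 13% × 17% = 2.21% of Ironwood Manufacturing Inc.
Chain via Fairlane Services GmbH → Beacon Group plc (R3): 14% × 19% × 57% = 1.5162% of Ironwood Manufacturing Inc.
Aggregating (R1): 1.368% + 2.21% + 1.5162% = 5.0942%.
5.0942% falls short of the 20% threshold by 14.9058 percentage points.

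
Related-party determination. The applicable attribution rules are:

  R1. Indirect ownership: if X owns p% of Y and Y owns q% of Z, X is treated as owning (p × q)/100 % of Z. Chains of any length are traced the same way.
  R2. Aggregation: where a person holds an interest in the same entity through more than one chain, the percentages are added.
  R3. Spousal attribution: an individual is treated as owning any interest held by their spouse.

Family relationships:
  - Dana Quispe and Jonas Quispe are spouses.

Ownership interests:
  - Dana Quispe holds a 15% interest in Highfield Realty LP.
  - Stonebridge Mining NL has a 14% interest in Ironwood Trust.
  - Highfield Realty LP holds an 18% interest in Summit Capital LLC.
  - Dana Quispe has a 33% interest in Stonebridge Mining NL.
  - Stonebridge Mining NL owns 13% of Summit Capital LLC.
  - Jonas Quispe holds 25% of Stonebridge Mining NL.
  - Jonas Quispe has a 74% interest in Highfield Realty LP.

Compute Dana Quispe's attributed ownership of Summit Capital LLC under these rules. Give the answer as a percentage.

23.56%

By spousal attribution (R3), Dana Quispe is treated as also owning Jonas Quispe's interest in Highfield Realty LP, giving 15% + 74% = 89%.
By spousal attribution (R3), Dana Quispe is treated as also owning Jonas Quispe's interest in Stonebridge Mining NL, giving 33% + 25% = 58%.
Chain via Highfield Realty LP (R1): 89% × 18% = 16.02% of Summit Capital LLC.
Chain via Stonebridge Mining NL (R1): 58% × 13% = 7.54% of Summit Capital LLC.
Aggregating (R2): 16.02% + 7.54% = 23.56%.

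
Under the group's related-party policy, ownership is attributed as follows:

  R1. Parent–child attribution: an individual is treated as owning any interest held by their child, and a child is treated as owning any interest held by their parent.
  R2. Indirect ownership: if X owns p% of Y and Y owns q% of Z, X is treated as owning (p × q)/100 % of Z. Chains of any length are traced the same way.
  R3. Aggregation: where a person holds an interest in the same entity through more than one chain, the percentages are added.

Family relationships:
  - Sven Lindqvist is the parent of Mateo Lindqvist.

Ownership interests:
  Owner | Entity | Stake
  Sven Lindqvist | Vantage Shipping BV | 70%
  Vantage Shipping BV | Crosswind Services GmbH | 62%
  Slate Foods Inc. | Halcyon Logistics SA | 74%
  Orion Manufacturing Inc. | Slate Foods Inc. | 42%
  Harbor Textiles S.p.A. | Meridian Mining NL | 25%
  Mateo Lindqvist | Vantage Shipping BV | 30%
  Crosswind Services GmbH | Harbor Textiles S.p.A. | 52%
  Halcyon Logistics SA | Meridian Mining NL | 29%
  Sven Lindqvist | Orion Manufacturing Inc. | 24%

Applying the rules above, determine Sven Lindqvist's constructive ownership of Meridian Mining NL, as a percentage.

By parent–child attribution (R1), Sven Lindqvist is treated as also owning Mateo Lindqvist's interest in Vantage Shipping BV, giving 70% + 30% = 100%.
Chain via Vantage Shipping BV → Crosswind Services GmbH → Harbor Textiles S.p.A. (R2): 100% × 62% × 52% × 25% = 8.06% of Meridian Mining NL.
Chain via Orion Manufacturing Inc. → Slate Foods Inc. → Halcyon Logistics SA (R2): 24% × 42% × 74% × 29% = 2.163168% of Meridian Mining NL.
Aggregating (R3): 8.06% + 2.163168% = 10.223168%.

10.223168%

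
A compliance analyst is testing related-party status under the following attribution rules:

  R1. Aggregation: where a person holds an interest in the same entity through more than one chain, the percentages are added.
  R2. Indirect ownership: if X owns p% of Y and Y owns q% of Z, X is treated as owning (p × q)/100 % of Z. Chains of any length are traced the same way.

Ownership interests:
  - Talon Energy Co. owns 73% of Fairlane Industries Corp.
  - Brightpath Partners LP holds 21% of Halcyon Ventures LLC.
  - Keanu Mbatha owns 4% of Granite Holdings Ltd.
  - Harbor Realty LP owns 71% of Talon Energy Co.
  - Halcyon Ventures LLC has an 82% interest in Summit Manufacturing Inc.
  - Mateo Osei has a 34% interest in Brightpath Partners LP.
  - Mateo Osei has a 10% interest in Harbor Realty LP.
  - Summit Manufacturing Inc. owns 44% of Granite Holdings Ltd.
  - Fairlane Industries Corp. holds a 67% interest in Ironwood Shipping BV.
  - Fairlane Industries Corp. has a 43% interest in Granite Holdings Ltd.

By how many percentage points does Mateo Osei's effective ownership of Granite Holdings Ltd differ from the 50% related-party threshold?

45.195198

Chain via Brightpath Partners LP → Halcyon Ventures LLC → Summit Manufacturing Inc. (R2): 34% × 21% × 82% × 44% = 2.576112% of Granite Holdings Ltd.
Chain via Harbor Realty LP → Talon Energy Co. → Fairlane Industries Corp. (R2): 10% × 71% × 73% × 43% = 2.22869% of Granite Holdings Ltd.
Aggregating (R1): 2.576112% + 2.22869% = 4.804802%.
4.804802% falls short of the 50% threshold by 45.195198 percentage points.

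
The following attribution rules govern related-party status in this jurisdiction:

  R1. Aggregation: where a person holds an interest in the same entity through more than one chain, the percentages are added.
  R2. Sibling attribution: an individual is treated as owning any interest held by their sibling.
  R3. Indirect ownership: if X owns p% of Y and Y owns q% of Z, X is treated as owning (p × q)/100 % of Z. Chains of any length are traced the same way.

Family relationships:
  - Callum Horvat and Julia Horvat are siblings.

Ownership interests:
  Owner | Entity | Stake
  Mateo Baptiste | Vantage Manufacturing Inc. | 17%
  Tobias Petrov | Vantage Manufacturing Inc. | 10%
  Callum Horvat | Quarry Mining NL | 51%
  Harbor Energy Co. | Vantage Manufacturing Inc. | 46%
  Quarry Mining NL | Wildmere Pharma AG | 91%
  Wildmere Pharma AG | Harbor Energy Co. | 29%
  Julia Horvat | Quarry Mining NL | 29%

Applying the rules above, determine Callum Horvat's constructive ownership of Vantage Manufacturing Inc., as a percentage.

By sibling attribution (R2), Callum Horvat is treated as also owning Julia Horvat's interest in Quarry Mining NL, giving 51% + 29% = 80%.
Chain via Quarry Mining NL → Wildmere Pharma AG → Harbor Energy Co. (R3): 80% × 91% × 29% × 46% = 9.71152% of Vantage Manufacturing Inc.

9.71152%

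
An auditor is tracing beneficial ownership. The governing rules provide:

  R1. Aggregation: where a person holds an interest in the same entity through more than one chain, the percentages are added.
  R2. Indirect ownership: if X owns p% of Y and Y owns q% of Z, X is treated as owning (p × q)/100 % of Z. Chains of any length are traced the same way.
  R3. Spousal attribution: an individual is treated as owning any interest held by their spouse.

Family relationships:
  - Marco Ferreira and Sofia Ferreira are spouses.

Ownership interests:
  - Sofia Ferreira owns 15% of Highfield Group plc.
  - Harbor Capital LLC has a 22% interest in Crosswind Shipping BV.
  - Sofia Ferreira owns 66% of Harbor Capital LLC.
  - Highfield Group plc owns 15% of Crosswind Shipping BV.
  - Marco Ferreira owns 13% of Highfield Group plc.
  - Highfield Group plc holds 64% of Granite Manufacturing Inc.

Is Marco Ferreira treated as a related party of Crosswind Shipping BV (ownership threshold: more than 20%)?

No

By spousal attribution (R3), Marco Ferreira is treated as also owning Sofia Ferreira's interest in Highfield Group plc, giving 13% + 15% = 28%.
By spousal attribution (R3), Marco Ferreira is treated as owning Sofia Ferreira's 66% interest in Harbor Capital LLC.
Chain via Highfield Group plc (R2): 28% × 15% = 4.2% of Crosswind Shipping BV.
Chain via Harbor Capital LLC (R2): 66% × 22% = 14.52% of Crosswind Shipping BV.
Aggregating (R1): 4.2% + 14.52% = 18.72%.
18.72% does not exceed the 20% threshold, so Marco is not a related party to Crosswind Shipping BV.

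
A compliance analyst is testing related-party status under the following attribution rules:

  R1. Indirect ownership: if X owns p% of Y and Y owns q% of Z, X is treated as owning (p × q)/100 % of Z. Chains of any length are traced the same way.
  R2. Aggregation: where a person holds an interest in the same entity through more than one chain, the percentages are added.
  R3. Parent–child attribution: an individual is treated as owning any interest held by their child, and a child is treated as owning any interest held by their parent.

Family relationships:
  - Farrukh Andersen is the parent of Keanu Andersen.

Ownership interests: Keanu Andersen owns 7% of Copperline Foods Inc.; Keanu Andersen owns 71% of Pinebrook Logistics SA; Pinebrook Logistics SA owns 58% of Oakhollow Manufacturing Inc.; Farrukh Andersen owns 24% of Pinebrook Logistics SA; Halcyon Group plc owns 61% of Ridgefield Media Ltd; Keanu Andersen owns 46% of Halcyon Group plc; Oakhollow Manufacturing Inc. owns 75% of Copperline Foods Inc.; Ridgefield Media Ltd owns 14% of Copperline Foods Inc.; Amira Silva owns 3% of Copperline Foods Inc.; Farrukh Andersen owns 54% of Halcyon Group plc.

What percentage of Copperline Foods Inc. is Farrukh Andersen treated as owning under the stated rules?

By parent–child attribution (R3), Farrukh Andersen is treated as also owning Keanu Andersen's interest in Halcyon Group plc, giving 54% + 46% = 100%.
By parent–child attribution (R3), Farrukh Andersen is treated as also owning Keanu Andersen's interest in Pinebrook Logistics SA, giving 24% + 71% = 95%.
By parent–child attribution (R3), Farrukh Andersen is treated as owning Keanu Andersen's 7% interest in Copperline Foods Inc.
Chain via Halcyon Group plc → Ridgefield Media Ltd (R1): 100% × 61% × 14% = 8.54% of Copperline Foods Inc.
Chain via Pinebrook Logistics SA → Oakhollow Manufacturing Inc. (R1): 95% × 58% × 75% = 41.325% of Copperline Foods Inc.
Direct interest in Copperline Foods Inc: 7%.
Aggregating (R2): 8.54% + 41.325% + 7% = 56.865%.

56.865%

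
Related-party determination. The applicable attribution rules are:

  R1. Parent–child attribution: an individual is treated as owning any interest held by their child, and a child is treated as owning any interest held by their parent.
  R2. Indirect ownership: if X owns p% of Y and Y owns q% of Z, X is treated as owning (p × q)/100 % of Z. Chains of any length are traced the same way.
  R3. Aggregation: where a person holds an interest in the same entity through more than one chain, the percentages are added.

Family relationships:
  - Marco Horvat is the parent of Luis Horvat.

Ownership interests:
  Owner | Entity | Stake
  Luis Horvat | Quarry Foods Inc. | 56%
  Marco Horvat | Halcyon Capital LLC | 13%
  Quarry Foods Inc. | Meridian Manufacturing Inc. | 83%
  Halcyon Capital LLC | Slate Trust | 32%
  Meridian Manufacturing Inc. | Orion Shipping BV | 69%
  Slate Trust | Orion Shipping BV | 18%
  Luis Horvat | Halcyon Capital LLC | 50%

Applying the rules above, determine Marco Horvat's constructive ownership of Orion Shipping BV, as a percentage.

By parent–child attribution (R1), Marco Horvat is treated as also owning Luis Horvat's interest in Halcyon Capital LLC, giving 13% + 50% = 63%.
By parent–child attribution (R1), Marco Horvat is treated as owning Luis Horvat's 56% interest in Quarry Foods Inc.
Chain via Halcyon Capital LLC → Slate Trust (R2): 63% × 32% × 18% = 3.6288% of Orion Shipping BV.
Chain via Quarry Foods Inc. → Meridian Manufacturing Inc. (R2): 56% × 83% × 69% = 32.0712% of Orion Shipping BV.
Aggregating (R3): 3.6288% + 32.0712% = 35.7%.

35.7%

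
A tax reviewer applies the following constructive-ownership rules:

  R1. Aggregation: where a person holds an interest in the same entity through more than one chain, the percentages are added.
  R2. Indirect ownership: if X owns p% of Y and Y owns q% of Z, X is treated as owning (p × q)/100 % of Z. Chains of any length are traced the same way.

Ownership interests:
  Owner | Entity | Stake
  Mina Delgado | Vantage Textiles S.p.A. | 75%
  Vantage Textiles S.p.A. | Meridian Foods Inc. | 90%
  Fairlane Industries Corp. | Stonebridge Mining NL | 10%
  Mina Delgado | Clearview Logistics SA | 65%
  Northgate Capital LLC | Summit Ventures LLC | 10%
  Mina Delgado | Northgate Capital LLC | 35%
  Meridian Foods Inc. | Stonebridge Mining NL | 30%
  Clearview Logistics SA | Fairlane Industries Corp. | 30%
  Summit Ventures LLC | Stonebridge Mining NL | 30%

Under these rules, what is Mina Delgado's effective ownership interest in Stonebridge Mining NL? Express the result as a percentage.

23.25%

Chain via Northgate Capital LLC → Summit Ventures LLC (R2): 35% × 10% × 30% = 1.05% of Stonebridge Mining NL.
Chain via Clearview Logistics SA → Fairlane Industries Corp. (R2): 65% × 30% × 10% = 1.95% of Stonebridge Mining NL.
Chain via Vantage Textiles S.p.A. → Meridian Foods Inc. (R2): 75% × 90% × 30% = 20.25% of Stonebridge Mining NL.
Aggregating (R1): 1.05% + 1.95% + 20.25% = 23.25%.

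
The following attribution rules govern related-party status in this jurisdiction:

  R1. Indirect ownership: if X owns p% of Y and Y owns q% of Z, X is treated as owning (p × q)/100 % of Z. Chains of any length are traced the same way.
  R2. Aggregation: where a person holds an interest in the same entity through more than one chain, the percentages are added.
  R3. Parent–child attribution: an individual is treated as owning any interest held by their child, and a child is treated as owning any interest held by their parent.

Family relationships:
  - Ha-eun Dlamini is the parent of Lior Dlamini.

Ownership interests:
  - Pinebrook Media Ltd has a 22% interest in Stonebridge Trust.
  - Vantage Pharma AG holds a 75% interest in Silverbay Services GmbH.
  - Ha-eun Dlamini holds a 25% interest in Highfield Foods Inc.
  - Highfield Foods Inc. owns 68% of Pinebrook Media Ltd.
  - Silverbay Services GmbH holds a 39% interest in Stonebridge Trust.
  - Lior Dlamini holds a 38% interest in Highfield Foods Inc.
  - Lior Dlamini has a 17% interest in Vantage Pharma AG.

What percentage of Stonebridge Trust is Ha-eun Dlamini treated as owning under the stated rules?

By parent–child attribution (R3), Ha-eun Dlamini is treated as also owning Lior Dlamini's interest in Highfield Foods Inc, giving 25% + 38% = 63%.
By parent–child attribution (R3), Ha-eun Dlamini is treated as owning Lior Dlamini's 17% interest in Vantage Pharma AG.
Chain via Highfield Foods Inc. → Pinebrook Media Ltd (R1): 63% × 68% × 22% = 9.4248% of Stonebridge Trust.
Chain via Vantage Pharma AG → Silverbay Services GmbH (R1): 17% × 75% × 39% = 4.9725% of Stonebridge Trust.
Aggregating (R2): 9.4248% + 4.9725% = 14.3973%.

14.3973%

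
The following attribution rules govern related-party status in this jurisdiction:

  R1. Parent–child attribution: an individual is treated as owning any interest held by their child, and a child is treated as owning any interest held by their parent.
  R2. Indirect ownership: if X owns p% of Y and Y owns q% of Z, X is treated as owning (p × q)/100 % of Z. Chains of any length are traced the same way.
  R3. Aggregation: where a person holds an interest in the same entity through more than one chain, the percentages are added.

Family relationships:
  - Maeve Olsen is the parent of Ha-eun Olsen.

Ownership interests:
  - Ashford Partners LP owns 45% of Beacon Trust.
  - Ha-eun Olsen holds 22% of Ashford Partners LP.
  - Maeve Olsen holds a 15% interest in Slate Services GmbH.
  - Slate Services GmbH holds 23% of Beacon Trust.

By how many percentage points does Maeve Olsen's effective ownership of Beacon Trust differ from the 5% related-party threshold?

By parent–child attribution (R1), Maeve Olsen is treated as owning Ha-eun Olsen's 22% interest in Ashford Partners LP.
Chain via Slate Services GmbH (R2): 15% × 23% = 3.45% of Beacon Trust.
Chain via Ashford Partners LP (R2): 22% × 45% = 9.9% of Beacon Trust.
Aggregating (R3): 3.45% + 9.9% = 13.35%.
13.35% exceeds the 5% threshold by 8.35 percentage points.

8.35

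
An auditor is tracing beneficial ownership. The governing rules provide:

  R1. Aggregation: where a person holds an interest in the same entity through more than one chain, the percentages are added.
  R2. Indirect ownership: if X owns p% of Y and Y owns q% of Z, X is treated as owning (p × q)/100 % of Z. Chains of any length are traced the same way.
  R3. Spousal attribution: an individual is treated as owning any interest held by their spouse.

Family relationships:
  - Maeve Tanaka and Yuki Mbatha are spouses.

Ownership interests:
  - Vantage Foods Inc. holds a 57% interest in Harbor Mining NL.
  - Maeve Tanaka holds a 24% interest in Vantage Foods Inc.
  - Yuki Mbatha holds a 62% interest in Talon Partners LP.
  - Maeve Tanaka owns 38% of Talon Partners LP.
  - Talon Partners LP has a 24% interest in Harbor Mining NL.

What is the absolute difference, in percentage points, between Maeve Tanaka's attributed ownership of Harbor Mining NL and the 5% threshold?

32.68

By spousal attribution (R3), Maeve Tanaka is treated as also owning Yuki Mbatha's interest in Talon Partners LP, giving 38% + 62% = 100%.
Chain via Talon Partners LP (R2): 100% × 24% = 24% of Harbor Mining NL.
Chain via Vantage Foods Inc. (R2): 24% × 57% = 13.68% of Harbor Mining NL.
Aggregating (R1): 24% + 13.68% = 37.68%.
37.68% exceeds the 5% threshold by 32.68 percentage points.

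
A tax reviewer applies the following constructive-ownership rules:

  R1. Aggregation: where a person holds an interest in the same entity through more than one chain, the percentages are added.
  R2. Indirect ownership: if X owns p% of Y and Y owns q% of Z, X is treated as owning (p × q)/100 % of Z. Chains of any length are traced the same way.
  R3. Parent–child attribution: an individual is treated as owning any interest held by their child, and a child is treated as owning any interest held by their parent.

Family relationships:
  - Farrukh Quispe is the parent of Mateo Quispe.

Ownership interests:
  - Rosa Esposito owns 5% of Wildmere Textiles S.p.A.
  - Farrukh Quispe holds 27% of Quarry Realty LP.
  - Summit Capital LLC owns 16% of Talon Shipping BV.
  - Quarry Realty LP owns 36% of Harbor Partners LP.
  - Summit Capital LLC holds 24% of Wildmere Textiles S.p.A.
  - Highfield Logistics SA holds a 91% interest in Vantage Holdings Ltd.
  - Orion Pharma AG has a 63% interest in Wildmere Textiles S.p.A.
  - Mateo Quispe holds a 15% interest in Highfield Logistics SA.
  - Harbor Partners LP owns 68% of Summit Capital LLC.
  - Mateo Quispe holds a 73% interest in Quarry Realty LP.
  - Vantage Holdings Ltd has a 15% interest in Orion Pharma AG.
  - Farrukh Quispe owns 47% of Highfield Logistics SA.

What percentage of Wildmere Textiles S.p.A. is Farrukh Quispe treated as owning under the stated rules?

11.20689%

By parent–child attribution (R3), Farrukh Quispe is treated as also owning Mateo Quispe's interest in Highfield Logistics SA, giving 47% + 15% = 62%.
By parent–child attribution (R3), Farrukh Quispe is treated as also owning Mateo Quispe's interest in Quarry Realty LP, giving 27% + 73% = 100%.
Chain via Highfield Logistics SA → Vantage Holdings Ltd → Orion Pharma AG (R2): 62% × 91% × 15% × 63% = 5.33169% of Wildmere Textiles S.p.A.
Chain via Quarry Realty LP → Harbor Partners LP → Summit Capital LLC (R2): 100% × 36% × 68% × 24% = 5.8752% of Wildmere Textiles S.p.A.
Aggregating (R1): 5.33169% + 5.8752% = 11.20689%.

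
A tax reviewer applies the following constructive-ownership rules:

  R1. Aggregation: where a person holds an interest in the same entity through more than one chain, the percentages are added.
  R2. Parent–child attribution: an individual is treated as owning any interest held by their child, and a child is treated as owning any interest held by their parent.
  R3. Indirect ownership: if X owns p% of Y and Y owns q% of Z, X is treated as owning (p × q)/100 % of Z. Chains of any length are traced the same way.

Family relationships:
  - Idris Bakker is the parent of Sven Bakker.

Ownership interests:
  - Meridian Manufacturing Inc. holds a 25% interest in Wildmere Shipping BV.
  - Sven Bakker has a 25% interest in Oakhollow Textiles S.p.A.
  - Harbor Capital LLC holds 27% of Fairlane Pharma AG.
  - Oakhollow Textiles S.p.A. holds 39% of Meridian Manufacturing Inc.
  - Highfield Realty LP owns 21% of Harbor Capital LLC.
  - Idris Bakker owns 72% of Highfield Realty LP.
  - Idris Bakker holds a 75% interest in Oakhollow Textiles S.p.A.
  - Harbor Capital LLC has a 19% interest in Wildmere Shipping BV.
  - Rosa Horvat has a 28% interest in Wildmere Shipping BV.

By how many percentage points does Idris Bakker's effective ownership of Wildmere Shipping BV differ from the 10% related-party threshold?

By parent–child attribution (R2), Idris Bakker is treated as also owning Sven Bakker's interest in Oakhollow Textiles S.p.A, giving 75% + 25% = 100%.
Chain via Oakhollow Textiles S.p.A. → Meridian Manufacturing Inc. (R3): 100% × 39% × 25% = 9.75% of Wildmere Shipping BV.
Chain via Highfield Realty LP → Harbor Capital LLC (R3): 72% × 21% × 19% = 2.8728% of Wildmere Shipping BV.
Aggregating (R1): 9.75% + 2.8728% = 12.6228%.
12.6228% exceeds the 10% threshold by 2.6228 percentage points.

2.6228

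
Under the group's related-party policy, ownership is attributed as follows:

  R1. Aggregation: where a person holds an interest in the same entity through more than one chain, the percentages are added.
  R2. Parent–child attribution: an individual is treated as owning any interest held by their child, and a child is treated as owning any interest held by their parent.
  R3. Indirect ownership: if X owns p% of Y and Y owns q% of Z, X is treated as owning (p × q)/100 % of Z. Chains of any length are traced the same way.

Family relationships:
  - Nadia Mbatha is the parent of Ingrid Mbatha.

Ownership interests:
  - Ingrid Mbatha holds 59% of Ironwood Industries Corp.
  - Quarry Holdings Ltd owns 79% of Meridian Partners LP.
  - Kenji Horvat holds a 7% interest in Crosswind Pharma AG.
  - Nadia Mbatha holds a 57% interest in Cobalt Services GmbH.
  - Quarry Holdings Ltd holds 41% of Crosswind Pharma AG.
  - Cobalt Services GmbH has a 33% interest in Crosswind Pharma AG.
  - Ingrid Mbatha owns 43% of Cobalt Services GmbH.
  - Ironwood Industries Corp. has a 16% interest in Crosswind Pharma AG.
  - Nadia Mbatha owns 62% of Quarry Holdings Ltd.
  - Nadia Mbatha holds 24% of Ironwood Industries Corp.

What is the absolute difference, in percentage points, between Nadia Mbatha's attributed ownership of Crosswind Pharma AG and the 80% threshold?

By parent–child attribution (R2), Nadia Mbatha is treated as also owning Ingrid Mbatha's interest in Cobalt Services GmbH, giving 57% + 43% = 100%.
By parent–child attribution (R2), Nadia Mbatha is treated as also owning Ingrid Mbatha's interest in Ironwood Industries Corp, giving 24% + 59% = 83%.
Chain via Cobalt Services GmbH (R3): 100% × 33% = 33% of Crosswind Pharma AG.
Chain via Quarry Holdings Ltd (R3): 62% × 41% = 25.42% of Crosswind Pharma AG.
Chain via Ironwood Industries Corp. (R3): 83% × 16% = 13.28% of Crosswind Pharma AG.
Aggregating (R1): 33% + 25.42% + 13.28% = 71.7%.
71.7% falls short of the 80% threshold by 8.3 percentage points.

8.3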